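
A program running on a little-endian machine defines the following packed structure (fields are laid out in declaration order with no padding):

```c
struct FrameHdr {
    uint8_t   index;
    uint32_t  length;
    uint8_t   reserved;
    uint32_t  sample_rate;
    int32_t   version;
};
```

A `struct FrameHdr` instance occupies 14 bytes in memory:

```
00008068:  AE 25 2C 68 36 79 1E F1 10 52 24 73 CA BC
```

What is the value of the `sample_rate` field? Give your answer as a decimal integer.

1376842014

`sample_rate` follows `index` (1 B), `length` (4 B), `reserved` (1 B), so it starts at offset 1 + 4 + 1 = 6 and occupies 4 bytes.
Bytes at offsets 6..9: 1E F1 10 52.
In little-endian order the low byte comes first in memory.
Reassemble most-significant byte first: 52 10 F1 1E → 0x5210F11E.
0x5210F11E = 1376842014.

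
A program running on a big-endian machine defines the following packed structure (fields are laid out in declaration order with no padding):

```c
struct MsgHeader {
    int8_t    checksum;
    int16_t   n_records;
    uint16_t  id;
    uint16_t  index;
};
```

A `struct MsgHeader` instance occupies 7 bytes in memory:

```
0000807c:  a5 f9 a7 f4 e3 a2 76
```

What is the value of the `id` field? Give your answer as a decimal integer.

62691

`id` follows `checksum` (1 B), `n_records` (2 B), so it starts at offset 1 + 2 = 3 and occupies 2 bytes.
Bytes at offsets 3..4: F4 E3.
Big-endian: lowest address holds the most-significant byte.
The bytes are already most-significant first: 0xF4E3.
0xF4E3 = 62691.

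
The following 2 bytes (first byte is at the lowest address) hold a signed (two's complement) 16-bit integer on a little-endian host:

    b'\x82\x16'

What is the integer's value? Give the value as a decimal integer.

Little-endian stores the least-significant byte at the lowest address.
Reassemble most-significant byte first: 16 82 → 0x1682.
0x1682 = 5762.

5762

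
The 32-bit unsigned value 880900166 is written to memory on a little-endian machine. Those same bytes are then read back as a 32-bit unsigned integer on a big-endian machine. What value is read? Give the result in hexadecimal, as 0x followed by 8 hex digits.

0x46788134

880900166 in 32-bit hexadecimal is 0x34817846.
Stored little-endian, the bytes at ascending addresses are 46 78 81 34.
Read back as big-endian, the last byte is least significant, giving 0x46788134.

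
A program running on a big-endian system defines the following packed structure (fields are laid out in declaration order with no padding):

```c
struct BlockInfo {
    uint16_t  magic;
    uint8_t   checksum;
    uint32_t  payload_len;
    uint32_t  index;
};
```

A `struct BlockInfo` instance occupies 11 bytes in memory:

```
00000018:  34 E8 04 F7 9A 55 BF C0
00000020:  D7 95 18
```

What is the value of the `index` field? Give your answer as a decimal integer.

3235353880

`index` follows `magic` (2 B), `checksum` (1 B), `payload_len` (4 B), so it starts at offset 2 + 1 + 4 = 7 and occupies 4 bytes.
Bytes at offsets 7..10: C0 D7 95 18.
Big-endian stores the most-significant byte at the lowest address.
The bytes are already most-significant first: 0xC0D79518.
0xC0D79518 = 3235353880.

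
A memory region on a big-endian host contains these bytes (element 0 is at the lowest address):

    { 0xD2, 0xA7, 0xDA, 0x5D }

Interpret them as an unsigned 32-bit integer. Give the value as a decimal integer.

3534215773

In big-endian order the high byte comes first in memory.
The bytes are already most-significant first: 0xD2A7DA5D.
0xD2A7DA5D = 3534215773.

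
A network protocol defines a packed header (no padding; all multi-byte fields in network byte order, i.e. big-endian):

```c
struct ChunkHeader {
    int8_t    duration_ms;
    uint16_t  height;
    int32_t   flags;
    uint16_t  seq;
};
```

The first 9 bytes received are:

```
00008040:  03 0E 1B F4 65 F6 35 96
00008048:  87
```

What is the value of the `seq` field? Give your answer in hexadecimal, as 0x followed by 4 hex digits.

`seq` follows `duration_ms` (1 B), `height` (2 B), `flags` (4 B), so it starts at offset 1 + 2 + 4 = 7 and occupies 2 bytes.
Bytes at offsets 7..8: 96 87.
In big-endian order the high byte comes first in memory.
The bytes are already most-significant first: 0x9687.

0x9687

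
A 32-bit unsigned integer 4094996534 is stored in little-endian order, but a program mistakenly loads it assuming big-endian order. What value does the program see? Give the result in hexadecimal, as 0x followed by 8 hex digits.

4094996534 in 32-bit hexadecimal is 0xF414B036.
Stored little-endian, the bytes at ascending addresses are 36 B0 14 F4.
Read back as big-endian, the last byte is least significant, giving 0x36B014F4.

0x36B014F4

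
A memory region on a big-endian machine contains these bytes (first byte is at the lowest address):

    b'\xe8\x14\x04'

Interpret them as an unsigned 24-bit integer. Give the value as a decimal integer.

15209476

Big-endian stores the most-significant byte at the lowest address.
The bytes are already most-significant first: 0xE81404.
0xE81404 = 15209476.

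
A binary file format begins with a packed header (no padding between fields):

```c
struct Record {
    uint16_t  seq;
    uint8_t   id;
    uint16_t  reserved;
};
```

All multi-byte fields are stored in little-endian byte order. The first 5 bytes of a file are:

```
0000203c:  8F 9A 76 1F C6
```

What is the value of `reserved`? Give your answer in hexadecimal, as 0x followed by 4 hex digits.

`reserved` follows `seq` (2 B), `id` (1 B), so it starts at offset 2 + 1 = 3 and occupies 2 bytes.
Bytes at offsets 3..4: 1F C6.
Little-endian stores the least-significant byte at the lowest address.
Reassemble most-significant byte first: C6 1F → 0xC61F.

0xC61F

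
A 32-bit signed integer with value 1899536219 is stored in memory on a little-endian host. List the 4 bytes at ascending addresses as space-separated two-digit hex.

1899536219 in hexadecimal, padded to 32 bits, is 0x71389F5B.
Split into bytes (most-significant first): 71 38 9F 5B.
Little-endian: lowest address holds the least-significant byte.
So at ascending addresses the bytes are 5B 9F 38 71.

5B 9F 38 71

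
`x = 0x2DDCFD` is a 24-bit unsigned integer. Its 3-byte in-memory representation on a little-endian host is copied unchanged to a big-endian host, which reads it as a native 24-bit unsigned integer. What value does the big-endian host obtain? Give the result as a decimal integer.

Stored little-endian, the bytes at ascending addresses are FD DC 2D.
Read back as big-endian, the last byte is least significant, giving 0xFDDC2D.
0xFDDC2D = 16636973.

16636973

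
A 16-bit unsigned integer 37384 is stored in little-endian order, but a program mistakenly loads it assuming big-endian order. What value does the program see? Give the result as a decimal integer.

2194

37384 in 16-bit hexadecimal is 0x9208.
Stored little-endian, the bytes at ascending addresses are 08 92.
Read back as big-endian, the last byte is least significant, giving 0x0892.
0x0892 = 2194.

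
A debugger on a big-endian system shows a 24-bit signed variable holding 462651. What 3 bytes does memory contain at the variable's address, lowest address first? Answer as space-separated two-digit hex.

462651 in hexadecimal, padded to 24 bits, is 0x070F3B.
Split into bytes (most-significant first): 07 0F 3B.
Big-endian stores the most-significant byte at the lowest address.
So the memory order matches the most-significant-first order: 07 0F 3B.

07 0F 3B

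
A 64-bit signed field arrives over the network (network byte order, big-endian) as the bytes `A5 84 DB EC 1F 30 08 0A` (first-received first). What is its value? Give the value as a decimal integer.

Big-endian stores the most-significant byte at the lowest address.
The bytes are already most-significant first: 0xA584DBEC1F30080A.
Top bit is set, so as a signed 64-bit value this is 0xA584DBEC1F30080A − 2^64 = -6519844553343629302.

-6519844553343629302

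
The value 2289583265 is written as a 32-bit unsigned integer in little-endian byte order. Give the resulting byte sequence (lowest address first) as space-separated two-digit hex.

2289583265 in hexadecimal, padded to 32 bits, is 0x887844A1.
Split into bytes (most-significant first): 88 78 44 A1.
Little-endian: lowest address holds the least-significant byte.
So at ascending addresses the bytes are A1 44 78 88.

A1 44 78 88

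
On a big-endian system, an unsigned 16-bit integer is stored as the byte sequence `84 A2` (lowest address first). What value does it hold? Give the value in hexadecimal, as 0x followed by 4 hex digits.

0x84A2

Big-endian stores the most-significant byte at the lowest address.
The bytes are already most-significant first: 0x84A2.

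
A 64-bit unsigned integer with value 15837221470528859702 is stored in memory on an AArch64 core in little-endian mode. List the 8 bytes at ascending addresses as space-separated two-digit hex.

36 EE 0F AC 04 1D C9 DB

15837221470528859702 in hexadecimal, padded to 64 bits, is 0xDBC91D04AC0FEE36.
Split into bytes (most-significant first): DB C9 1D 04 AC 0F EE 36.
Little-endian stores the least-significant byte at the lowest address.
So at ascending addresses the bytes are 36 EE 0F AC 04 1D C9 DB.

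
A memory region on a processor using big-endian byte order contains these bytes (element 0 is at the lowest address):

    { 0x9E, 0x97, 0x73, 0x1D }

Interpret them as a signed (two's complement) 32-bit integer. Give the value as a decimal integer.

-1634241763

Big-endian: lowest address holds the most-significant byte.
The bytes are already most-significant first: 0x9E97731D.
Top bit is set, so as a signed 32-bit value this is 0x9E97731D − 2^32 = -1634241763.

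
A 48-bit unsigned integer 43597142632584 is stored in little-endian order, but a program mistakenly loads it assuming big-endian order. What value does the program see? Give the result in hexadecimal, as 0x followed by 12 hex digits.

43597142632584 in 48-bit hexadecimal is 0x27A6C0332888.
Stored little-endian, the bytes at ascending addresses are 88 28 33 C0 A6 27.
Read back as big-endian, the last byte is least significant, giving 0x882833C0A627.

0x882833C0A627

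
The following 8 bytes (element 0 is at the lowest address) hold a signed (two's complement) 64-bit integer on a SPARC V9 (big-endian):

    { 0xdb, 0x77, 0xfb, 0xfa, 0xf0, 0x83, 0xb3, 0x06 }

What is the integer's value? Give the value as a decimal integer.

-2632358401979206906

In big-endian order the high byte comes first in memory.
The bytes are already most-significant first: 0xDB77FBFAF083B306.
Top bit is set, so as a signed 64-bit value this is 0xDB77FBFAF083B306 − 2^64 = -2632358401979206906.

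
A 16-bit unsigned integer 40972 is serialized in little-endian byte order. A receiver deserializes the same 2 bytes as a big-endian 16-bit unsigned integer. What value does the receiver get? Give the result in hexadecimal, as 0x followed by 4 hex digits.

0x0CA0

40972 in 16-bit hexadecimal is 0xA00C.
Stored little-endian, the bytes at ascending addresses are 0C A0.
Read back as big-endian, the last byte is least significant, giving 0x0CA0.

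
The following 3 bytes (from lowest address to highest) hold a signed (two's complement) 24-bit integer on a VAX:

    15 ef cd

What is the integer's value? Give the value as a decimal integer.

Little-endian stores the least-significant byte at the lowest address.
Reassemble most-significant byte first: CD EF 15 → 0xCDEF15.
Top bit is set, so as a signed 24-bit value this is 0xCDEF15 − 2^24 = -3281131.

-3281131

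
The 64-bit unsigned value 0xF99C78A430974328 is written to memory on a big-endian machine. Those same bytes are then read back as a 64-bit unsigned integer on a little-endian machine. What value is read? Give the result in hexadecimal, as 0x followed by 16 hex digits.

0x28439730A4789CF9

Stored big-endian, the bytes at ascending addresses are F9 9C 78 A4 30 97 43 28.
Read back as little-endian, the first byte is least significant, giving 0x28439730A4789CF9.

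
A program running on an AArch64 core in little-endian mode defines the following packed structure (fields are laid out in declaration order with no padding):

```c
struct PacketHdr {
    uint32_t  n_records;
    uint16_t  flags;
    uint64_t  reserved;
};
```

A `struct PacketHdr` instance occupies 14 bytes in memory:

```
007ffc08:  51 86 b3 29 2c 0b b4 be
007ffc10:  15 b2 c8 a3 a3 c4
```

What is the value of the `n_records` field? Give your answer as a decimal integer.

`n_records` is the first field, at byte offset 0, occupying 4 bytes.
Bytes at offsets 0..3: 51 86 B3 29.
Little-endian: lowest address holds the least-significant byte.
Reassemble most-significant byte first: 29 B3 86 51 → 0x29B38651.
0x29B38651 = 699631185.

699631185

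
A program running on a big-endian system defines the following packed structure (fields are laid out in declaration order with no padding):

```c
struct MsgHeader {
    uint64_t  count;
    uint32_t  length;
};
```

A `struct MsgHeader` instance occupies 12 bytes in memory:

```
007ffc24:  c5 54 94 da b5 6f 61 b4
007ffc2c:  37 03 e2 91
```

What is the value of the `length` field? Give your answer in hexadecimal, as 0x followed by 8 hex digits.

0x3703E291

`length` follows `count` (8 bytes), so it starts at byte offset 8 and occupies 4 bytes.
Bytes at offsets 8..11: 37 03 E2 91.
Big-endian stores the most-significant byte at the lowest address.
The bytes are already most-significant first: 0x3703E291.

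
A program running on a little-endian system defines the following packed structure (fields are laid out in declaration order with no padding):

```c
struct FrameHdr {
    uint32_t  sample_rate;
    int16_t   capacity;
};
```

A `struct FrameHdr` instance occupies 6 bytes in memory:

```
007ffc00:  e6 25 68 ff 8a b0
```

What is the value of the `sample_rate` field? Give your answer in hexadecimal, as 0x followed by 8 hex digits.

0xFF6825E6

`sample_rate` is the first field, at byte offset 0, occupying 4 bytes.
Bytes at offsets 0..3: E6 25 68 FF.
Little-endian: lowest address holds the least-significant byte.
Reassemble most-significant byte first: FF 68 25 E6 → 0xFF6825E6.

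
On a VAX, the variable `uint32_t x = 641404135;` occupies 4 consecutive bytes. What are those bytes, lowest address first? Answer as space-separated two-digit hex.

E7 0C 3B 26

641404135 in hexadecimal, padded to 32 bits, is 0x263B0CE7.
Split into bytes (most-significant first): 26 3B 0C E7.
Little-endian stores the least-significant byte at the lowest address.
So at ascending addresses the bytes are E7 0C 3B 26.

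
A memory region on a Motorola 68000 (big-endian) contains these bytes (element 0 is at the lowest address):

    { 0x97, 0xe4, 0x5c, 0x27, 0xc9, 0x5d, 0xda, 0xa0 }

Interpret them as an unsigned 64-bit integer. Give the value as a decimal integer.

Big-endian: lowest address holds the most-significant byte.
The bytes are already most-significant first: 0x97E45C27C95DDAA0.
0x97E45C27C95DDAA0 = 10944974320368999072.

10944974320368999072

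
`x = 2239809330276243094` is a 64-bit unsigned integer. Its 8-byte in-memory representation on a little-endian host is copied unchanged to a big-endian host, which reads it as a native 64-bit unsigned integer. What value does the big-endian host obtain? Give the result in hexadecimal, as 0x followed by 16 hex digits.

0x9696B807B866151F

2239809330276243094 in 64-bit hexadecimal is 0x1F1566B807B89696.
Stored little-endian, the bytes at ascending addresses are 96 96 B8 07 B8 66 15 1F.
Read back as big-endian, the last byte is least significant, giving 0x9696B807B866151F.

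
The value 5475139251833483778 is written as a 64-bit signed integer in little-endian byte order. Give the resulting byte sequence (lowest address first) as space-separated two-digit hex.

02 32 55 19 24 9A FB 4B

5475139251833483778 in hexadecimal, padded to 64 bits, is 0x4BFB9A2419553202.
Split into bytes (most-significant first): 4B FB 9A 24 19 55 32 02.
Little-endian stores the least-significant byte at the lowest address.
So at ascending addresses the bytes are 02 32 55 19 24 9A FB 4B.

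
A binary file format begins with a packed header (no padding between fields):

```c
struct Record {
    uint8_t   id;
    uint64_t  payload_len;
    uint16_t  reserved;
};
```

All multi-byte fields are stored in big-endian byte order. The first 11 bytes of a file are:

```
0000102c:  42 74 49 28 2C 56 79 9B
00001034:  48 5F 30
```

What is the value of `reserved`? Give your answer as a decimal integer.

24368

`reserved` follows `id` (1 B), `payload_len` (8 B), so it starts at offset 1 + 8 = 9 and occupies 2 bytes.
Bytes at offsets 9..10: 5F 30.
Big-endian: lowest address holds the most-significant byte.
The bytes are already most-significant first: 0x5F30.
0x5F30 = 24368.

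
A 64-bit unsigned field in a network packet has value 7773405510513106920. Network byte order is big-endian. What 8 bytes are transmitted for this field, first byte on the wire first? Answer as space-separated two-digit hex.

6B E0 AF 20 65 32 9F E8

7773405510513106920 in hexadecimal, padded to 64 bits, is 0x6BE0AF2065329FE8.
Split into bytes (most-significant first): 6B E0 AF 20 65 32 9F E8.
In big-endian order the high byte comes first in memory.
So the memory order matches the most-significant-first order: 6B E0 AF 20 65 32 9F E8.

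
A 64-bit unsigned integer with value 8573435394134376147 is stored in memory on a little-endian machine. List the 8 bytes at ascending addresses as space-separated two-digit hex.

8573435394134376147 in hexadecimal, padded to 64 bits, is 0x76FAF6112423FED3.
Split into bytes (most-significant first): 76 FA F6 11 24 23 FE D3.
Little-endian: lowest address holds the least-significant byte.
So at ascending addresses the bytes are D3 FE 23 24 11 F6 FA 76.

D3 FE 23 24 11 F6 FA 76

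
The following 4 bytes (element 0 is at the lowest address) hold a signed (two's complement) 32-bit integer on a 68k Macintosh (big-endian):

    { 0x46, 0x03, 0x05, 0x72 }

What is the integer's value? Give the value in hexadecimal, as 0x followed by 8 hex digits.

0x46030572

Big-endian stores the most-significant byte at the lowest address.
The bytes are already most-significant first: 0x46030572.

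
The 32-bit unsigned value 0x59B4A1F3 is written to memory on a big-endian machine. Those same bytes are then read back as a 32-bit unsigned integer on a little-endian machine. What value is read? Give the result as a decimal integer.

4087460953

Stored big-endian, the bytes at ascending addresses are 59 B4 A1 F3.
Read back as little-endian, the first byte is least significant, giving 0xF3A1B459.
0xF3A1B459 = 4087460953.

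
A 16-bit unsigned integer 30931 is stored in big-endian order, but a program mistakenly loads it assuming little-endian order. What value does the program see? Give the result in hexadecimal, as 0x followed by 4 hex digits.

0xD378

30931 in 16-bit hexadecimal is 0x78D3.
Stored big-endian, the bytes at ascending addresses are 78 D3.
Read back as little-endian, the first byte is least significant, giving 0xD378.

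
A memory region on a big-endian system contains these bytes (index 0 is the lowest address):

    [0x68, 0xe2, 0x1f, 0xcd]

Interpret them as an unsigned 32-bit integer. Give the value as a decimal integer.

1759649741

In big-endian order the high byte comes first in memory.
The bytes are already most-significant first: 0x68E21FCD.
0x68E21FCD = 1759649741.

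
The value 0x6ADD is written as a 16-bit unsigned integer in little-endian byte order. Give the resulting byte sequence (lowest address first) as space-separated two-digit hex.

DD 6A

Split into bytes (most-significant first): 6A DD.
In little-endian order the low byte comes first in memory.
So at ascending addresses the bytes are DD 6A.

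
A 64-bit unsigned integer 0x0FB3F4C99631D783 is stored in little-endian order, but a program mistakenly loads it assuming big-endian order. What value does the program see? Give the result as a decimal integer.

9500116462664463119

Stored little-endian, the bytes at ascending addresses are 83 D7 31 96 C9 F4 B3 0F.
Read back as big-endian, the last byte is least significant, giving 0x83D73196C9F4B30F.
0x83D73196C9F4B30F = 9500116462664463119.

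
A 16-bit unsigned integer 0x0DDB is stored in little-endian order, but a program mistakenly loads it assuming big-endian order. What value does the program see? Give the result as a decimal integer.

Stored little-endian, the bytes at ascending addresses are DB 0D.
Read back as big-endian, the last byte is least significant, giving 0xDB0D.
0xDB0D = 56077.

56077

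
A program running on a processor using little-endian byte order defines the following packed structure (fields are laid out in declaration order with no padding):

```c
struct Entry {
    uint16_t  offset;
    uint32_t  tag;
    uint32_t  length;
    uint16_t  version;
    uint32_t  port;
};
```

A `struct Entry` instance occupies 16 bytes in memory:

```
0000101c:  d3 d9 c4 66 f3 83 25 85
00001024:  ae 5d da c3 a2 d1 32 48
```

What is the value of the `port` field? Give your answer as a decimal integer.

`port` follows `offset` (2 B), `tag` (4 B), `length` (4 B), `version` (2 B), so it starts at offset 2 + 4 + 4 + 2 = 12 and occupies 4 bytes.
Bytes at offsets 12..15: A2 D1 32 48.
Little-endian stores the least-significant byte at the lowest address.
Reassemble most-significant byte first: 48 32 D1 A2 → 0x4832D1A2.
0x4832D1A2 = 1211290018.

1211290018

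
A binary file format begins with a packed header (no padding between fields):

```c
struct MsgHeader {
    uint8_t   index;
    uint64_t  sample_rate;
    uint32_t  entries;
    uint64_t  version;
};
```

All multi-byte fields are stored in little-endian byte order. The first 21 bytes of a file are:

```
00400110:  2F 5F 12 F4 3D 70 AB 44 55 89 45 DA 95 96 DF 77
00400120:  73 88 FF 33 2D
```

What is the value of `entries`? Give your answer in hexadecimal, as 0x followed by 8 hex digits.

`entries` follows `index` (1 B), `sample_rate` (8 B), so it starts at offset 1 + 8 = 9 and occupies 4 bytes.
Bytes at offsets 9..12: 89 45 DA 95.
Little-endian: lowest address holds the least-significant byte.
Reassemble most-significant byte first: 95 DA 45 89 → 0x95DA4589.

0x95DA4589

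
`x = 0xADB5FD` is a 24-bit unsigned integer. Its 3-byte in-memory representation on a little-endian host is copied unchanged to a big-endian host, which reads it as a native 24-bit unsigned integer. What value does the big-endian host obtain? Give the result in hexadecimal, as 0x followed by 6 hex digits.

Stored little-endian, the bytes at ascending addresses are FD B5 AD.
Read back as big-endian, the last byte is least significant, giving 0xFDB5AD.

0xFDB5AD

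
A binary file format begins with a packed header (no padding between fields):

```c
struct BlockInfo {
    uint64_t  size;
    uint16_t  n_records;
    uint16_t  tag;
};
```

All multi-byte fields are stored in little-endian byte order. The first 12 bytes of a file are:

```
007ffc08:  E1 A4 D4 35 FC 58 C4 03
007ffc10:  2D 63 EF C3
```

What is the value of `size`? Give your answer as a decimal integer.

`size` is the first field, at byte offset 0, occupying 8 bytes.
Bytes at offsets 0..7: E1 A4 D4 35 FC 58 C4 03.
Little-endian: lowest address holds the least-significant byte.
Reassemble most-significant byte first: 03 C4 58 FC 35 D4 A4 E1 → 0x03C458FC35D4A4E1.
0x03C458FC35D4A4E1 = 271439717807203553.

271439717807203553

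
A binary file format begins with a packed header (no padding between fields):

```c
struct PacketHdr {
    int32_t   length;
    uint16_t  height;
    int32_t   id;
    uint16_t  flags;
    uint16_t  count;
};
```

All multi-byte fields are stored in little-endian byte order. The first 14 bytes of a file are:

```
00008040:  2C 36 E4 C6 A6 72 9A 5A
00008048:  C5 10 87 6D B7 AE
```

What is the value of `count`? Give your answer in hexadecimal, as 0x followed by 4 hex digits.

`count` follows `length` (4 B), `height` (2 B), `id` (4 B), `flags` (2 B), so it starts at offset 4 + 2 + 4 + 2 = 12 and occupies 2 bytes.
Bytes at offsets 12..13: B7 AE.
Little-endian: lowest address holds the least-significant byte.
Reassemble most-significant byte first: AE B7 → 0xAEB7.

0xAEB7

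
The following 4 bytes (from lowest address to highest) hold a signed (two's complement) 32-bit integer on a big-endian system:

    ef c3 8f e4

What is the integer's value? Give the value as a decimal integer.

-272396316

In big-endian order the high byte comes first in memory.
The bytes are already most-significant first: 0xEFC38FE4.
Top bit is set, so as a signed 32-bit value this is 0xEFC38FE4 − 2^32 = -272396316.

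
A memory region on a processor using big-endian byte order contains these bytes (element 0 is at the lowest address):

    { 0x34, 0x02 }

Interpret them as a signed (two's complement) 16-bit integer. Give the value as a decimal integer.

Big-endian stores the most-significant byte at the lowest address.
The bytes are already most-significant first: 0x3402.
0x3402 = 13314.

13314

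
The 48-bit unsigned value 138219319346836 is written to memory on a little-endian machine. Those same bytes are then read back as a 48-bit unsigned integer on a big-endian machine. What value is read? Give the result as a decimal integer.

138219319346836 in 48-bit hexadecimal is 0x7DB5B16E4694.
Stored little-endian, the bytes at ascending addresses are 94 46 6E B1 B5 7D.
Read back as big-endian, the last byte is least significant, giving 0x94466EB1B57D.
0x94466EB1B57D = 163030225761661.

163030225761661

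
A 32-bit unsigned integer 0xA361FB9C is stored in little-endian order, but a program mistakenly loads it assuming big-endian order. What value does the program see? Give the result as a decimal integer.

Stored little-endian, the bytes at ascending addresses are 9C FB 61 A3.
Read back as big-endian, the last byte is least significant, giving 0x9CFB61A3.
0x9CFB61A3 = 2633720227.

2633720227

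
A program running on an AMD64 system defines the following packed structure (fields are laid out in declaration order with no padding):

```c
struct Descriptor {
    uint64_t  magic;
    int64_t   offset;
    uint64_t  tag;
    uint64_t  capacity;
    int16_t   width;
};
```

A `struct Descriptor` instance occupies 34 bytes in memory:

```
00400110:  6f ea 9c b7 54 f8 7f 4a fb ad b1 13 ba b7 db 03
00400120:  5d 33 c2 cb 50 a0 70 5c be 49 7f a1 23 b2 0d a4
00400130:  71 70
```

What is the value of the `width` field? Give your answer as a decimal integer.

28785

`width` follows `magic` (8 B), `offset` (8 B), `tag` (8 B), `capacity` (8 B), so it starts at offset 8 + 8 + 8 + 8 = 32 and occupies 2 bytes.
Bytes at offsets 32..33: 71 70.
Little-endian: lowest address holds the least-significant byte.
Reassemble most-significant byte first: 70 71 → 0x7071.
0x7071 = 28785.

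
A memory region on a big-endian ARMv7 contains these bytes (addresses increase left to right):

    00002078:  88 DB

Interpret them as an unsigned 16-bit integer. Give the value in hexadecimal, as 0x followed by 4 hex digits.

0x88DB

Big-endian: lowest address holds the most-significant byte.
The bytes are already most-significant first: 0x88DB.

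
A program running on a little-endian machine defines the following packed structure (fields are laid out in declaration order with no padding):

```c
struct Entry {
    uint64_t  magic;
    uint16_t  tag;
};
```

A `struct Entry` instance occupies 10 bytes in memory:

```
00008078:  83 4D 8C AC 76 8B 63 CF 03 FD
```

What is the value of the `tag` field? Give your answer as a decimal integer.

`tag` follows `magic` (8 bytes), so it starts at byte offset 8 and occupies 2 bytes.
Bytes at offsets 8..9: 03 FD.
In little-endian order the low byte comes first in memory.
Reassemble most-significant byte first: FD 03 → 0xFD03.
0xFD03 = 64771.

64771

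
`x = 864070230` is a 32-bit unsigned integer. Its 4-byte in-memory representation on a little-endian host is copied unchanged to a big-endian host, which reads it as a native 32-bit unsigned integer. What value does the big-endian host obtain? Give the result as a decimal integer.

1454014515

864070230 in 32-bit hexadecimal is 0x3380AA56.
Stored little-endian, the bytes at ascending addresses are 56 AA 80 33.
Read back as big-endian, the last byte is least significant, giving 0x56AA8033.
0x56AA8033 = 1454014515.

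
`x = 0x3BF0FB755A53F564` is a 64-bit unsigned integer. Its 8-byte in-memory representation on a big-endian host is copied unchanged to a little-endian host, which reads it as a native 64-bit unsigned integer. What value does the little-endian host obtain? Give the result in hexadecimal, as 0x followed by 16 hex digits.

0x64F5535A75FBF03B

Stored big-endian, the bytes at ascending addresses are 3B F0 FB 75 5A 53 F5 64.
Read back as little-endian, the first byte is least significant, giving 0x64F5535A75FBF03B.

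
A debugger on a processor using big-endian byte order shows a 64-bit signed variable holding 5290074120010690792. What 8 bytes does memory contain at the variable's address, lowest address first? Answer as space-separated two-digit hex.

5290074120010690792 in hexadecimal, padded to 64 bits, is 0x496A1E6256B970E8.
Split into bytes (most-significant first): 49 6A 1E 62 56 B9 70 E8.
Big-endian: lowest address holds the most-significant byte.
So the memory order matches the most-significant-first order: 49 6A 1E 62 56 B9 70 E8.

49 6A 1E 62 56 B9 70 E8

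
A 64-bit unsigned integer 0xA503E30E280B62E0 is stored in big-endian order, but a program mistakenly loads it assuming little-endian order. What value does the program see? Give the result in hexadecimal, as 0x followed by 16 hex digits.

0xE0620B280EE303A5

Stored big-endian, the bytes at ascending addresses are A5 03 E3 0E 28 0B 62 E0.
Read back as little-endian, the first byte is least significant, giving 0xE0620B280EE303A5.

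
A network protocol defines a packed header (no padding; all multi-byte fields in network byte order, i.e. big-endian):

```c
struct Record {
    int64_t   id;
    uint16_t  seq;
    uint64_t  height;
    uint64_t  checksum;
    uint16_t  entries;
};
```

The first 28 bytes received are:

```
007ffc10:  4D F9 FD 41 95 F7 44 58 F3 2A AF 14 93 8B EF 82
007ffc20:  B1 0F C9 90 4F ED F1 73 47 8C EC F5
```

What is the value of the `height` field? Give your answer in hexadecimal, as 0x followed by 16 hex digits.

`height` follows `id` (8 B), `seq` (2 B), so it starts at offset 8 + 2 = 10 and occupies 8 bytes.
Bytes at offsets 10..17: AF 14 93 8B EF 82 B1 0F.
Big-endian: lowest address holds the most-significant byte.
The bytes are already most-significant first: 0xAF14938BEF82B10F.

0xAF14938BEF82B10F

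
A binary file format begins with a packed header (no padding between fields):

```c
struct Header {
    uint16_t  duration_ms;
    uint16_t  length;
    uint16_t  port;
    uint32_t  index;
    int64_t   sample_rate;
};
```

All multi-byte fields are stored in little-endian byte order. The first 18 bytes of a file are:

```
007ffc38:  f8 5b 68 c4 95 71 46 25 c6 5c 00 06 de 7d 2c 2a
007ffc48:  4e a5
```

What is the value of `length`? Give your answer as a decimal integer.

50280

`length` follows `duration_ms` (2 bytes), so it starts at byte offset 2 and occupies 2 bytes.
Bytes at offsets 2..3: 68 C4.
In little-endian order the low byte comes first in memory.
Reassemble most-significant byte first: C4 68 → 0xC468.
0xC468 = 50280.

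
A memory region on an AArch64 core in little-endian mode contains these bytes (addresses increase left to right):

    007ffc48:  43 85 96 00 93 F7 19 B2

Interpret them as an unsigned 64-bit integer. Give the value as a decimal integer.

Little-endian: lowest address holds the least-significant byte.
Reassemble most-significant byte first: B2 19 F7 93 00 96 85 43 → 0xB219F79300968543.
0xB219F79300968543 = 12833560823911056707.

12833560823911056707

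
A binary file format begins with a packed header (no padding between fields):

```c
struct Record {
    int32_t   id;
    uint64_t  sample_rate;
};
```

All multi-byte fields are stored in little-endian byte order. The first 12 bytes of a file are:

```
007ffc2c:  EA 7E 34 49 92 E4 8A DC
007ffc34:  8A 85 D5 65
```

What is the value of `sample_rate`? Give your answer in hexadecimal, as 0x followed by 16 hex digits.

0x65D5858ADC8AE492

`sample_rate` follows `id` (4 bytes), so it starts at byte offset 4 and occupies 8 bytes.
Bytes at offsets 4..11: 92 E4 8A DC 8A 85 D5 65.
Little-endian stores the least-significant byte at the lowest address.
Reassemble most-significant byte first: 65 D5 85 8A DC 8A E4 92 → 0x65D5858ADC8AE492.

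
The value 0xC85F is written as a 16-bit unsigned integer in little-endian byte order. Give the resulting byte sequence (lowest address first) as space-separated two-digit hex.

Split into bytes (most-significant first): C8 5F.
Little-endian stores the least-significant byte at the lowest address.
So at ascending addresses the bytes are 5F C8.

5F C8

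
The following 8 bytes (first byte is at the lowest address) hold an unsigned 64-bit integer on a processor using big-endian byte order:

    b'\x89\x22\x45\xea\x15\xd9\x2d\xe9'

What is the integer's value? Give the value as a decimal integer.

9881537404095507945

Big-endian stores the most-significant byte at the lowest address.
The bytes are already most-significant first: 0x892245EA15D92DE9.
0x892245EA15D92DE9 = 9881537404095507945.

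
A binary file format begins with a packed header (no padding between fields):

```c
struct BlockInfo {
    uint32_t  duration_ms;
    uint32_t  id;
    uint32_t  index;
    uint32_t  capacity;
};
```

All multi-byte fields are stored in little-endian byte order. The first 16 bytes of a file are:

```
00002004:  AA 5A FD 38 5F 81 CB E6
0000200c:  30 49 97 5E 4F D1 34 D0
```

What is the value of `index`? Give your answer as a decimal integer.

1586972976

`index` follows `duration_ms` (4 B), `id` (4 B), so it starts at offset 4 + 4 = 8 and occupies 4 bytes.
Bytes at offsets 8..11: 30 49 97 5E.
Little-endian stores the least-significant byte at the lowest address.
Reassemble most-significant byte first: 5E 97 49 30 → 0x5E974930.
0x5E974930 = 1586972976.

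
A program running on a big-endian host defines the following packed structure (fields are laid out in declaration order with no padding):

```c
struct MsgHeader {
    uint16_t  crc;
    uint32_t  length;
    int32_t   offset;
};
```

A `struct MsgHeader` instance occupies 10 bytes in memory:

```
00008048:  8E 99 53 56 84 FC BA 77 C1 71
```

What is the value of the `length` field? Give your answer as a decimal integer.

`length` follows `crc` (2 bytes), so it starts at byte offset 2 and occupies 4 bytes.
Bytes at offsets 2..5: 53 56 84 FC.
Big-endian: lowest address holds the most-significant byte.
The bytes are already most-significant first: 0x535684FC.
0x535684FC = 1398179068.

1398179068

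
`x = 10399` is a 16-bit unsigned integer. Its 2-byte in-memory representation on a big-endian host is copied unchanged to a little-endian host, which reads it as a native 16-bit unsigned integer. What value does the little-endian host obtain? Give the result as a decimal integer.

40744

10399 in 16-bit hexadecimal is 0x289F.
Stored big-endian, the bytes at ascending addresses are 28 9F.
Read back as little-endian, the first byte is least significant, giving 0x9F28.
0x9F28 = 40744.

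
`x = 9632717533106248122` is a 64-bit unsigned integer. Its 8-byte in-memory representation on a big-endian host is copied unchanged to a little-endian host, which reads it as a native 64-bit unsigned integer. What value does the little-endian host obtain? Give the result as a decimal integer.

9632717533106248122 in 64-bit hexadecimal is 0x85AE498F5E7999BA.
Stored big-endian, the bytes at ascending addresses are 85 AE 49 8F 5E 79 99 BA.
Read back as little-endian, the first byte is least significant, giving 0xBA99795E8F49AE85.
0xBA99795E8F49AE85 = 13445911609529183877.

13445911609529183877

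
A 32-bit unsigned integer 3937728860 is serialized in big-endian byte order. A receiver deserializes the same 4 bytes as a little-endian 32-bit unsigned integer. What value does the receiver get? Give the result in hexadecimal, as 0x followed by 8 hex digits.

3937728860 in 32-bit hexadecimal is 0xEAB4F95C.
Stored big-endian, the bytes at ascending addresses are EA B4 F9 5C.
Read back as little-endian, the first byte is least significant, giving 0x5CF9B4EA.

0x5CF9B4EA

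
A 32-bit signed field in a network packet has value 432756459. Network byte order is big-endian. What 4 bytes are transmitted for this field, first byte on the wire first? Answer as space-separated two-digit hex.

19 CB 56 EB

432756459 in hexadecimal, padded to 32 bits, is 0x19CB56EB.
Split into bytes (most-significant first): 19 CB 56 EB.
Big-endian: lowest address holds the most-significant byte.
So the memory order matches the most-significant-first order: 19 CB 56 EB.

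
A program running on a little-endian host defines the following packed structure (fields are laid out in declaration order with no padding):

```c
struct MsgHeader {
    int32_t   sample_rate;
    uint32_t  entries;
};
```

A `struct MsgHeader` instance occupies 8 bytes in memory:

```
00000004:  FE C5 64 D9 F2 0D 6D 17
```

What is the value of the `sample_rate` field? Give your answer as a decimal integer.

`sample_rate` is the first field, at byte offset 0, occupying 4 bytes.
Bytes at offsets 0..3: FE C5 64 D9.
In little-endian order the low byte comes first in memory.
Reassemble most-significant byte first: D9 64 C5 FE → 0xD964C5FE.
Top bit is set, so as a signed 32-bit value this is 0xD964C5FE − 2^32 = -647707138.

-647707138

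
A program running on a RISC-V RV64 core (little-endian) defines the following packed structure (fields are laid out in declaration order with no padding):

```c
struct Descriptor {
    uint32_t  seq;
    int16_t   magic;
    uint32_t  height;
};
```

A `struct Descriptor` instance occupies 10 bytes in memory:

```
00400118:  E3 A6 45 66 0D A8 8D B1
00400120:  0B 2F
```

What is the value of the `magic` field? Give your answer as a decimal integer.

`magic` follows `seq` (4 bytes), so it starts at byte offset 4 and occupies 2 bytes.
Bytes at offsets 4..5: 0D A8.
In little-endian order the low byte comes first in memory.
Reassemble most-significant byte first: A8 0D → 0xA80D.
Top bit is set, so as a signed 16-bit value this is 0xA80D − 2^16 = -22515.

-22515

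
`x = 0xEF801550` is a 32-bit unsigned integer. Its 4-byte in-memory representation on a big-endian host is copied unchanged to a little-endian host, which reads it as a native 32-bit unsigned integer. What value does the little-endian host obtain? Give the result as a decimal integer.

Stored big-endian, the bytes at ascending addresses are EF 80 15 50.
Read back as little-endian, the first byte is least significant, giving 0x501580EF.
0x501580EF = 1343586543.

1343586543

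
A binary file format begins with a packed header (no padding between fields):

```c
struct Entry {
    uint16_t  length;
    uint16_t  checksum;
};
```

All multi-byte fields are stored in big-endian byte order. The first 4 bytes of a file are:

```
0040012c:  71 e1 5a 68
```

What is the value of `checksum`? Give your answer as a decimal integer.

23144

`checksum` follows `length` (2 bytes), so it starts at byte offset 2 and occupies 2 bytes.
Bytes at offsets 2..3: 5A 68.
In big-endian order the high byte comes first in memory.
The bytes are already most-significant first: 0x5A68.
0x5A68 = 23144.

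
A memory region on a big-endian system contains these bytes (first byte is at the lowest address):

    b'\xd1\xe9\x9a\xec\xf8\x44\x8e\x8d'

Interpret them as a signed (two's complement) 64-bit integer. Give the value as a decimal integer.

-3320952907640828275

In big-endian order the high byte comes first in memory.
The bytes are already most-significant first: 0xD1E99AECF8448E8D.
Top bit is set, so as a signed 64-bit value this is 0xD1E99AECF8448E8D − 2^64 = -3320952907640828275.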